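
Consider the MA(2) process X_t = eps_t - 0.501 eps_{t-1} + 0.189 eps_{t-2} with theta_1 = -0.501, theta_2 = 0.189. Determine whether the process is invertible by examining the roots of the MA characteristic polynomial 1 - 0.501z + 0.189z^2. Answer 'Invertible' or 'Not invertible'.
\text{Invertible}

The MA(q) characteristic polynomial is P(z) = 1 - 0.501z + 0.189z^2.
Invertibility requires all roots to lie outside the unit circle, i.e. |z| > 1 for every root.
Set 1 + (-0.501) z + (0.189) z^2 = 0, i.e. a z^2 + b z + c = 0 with a = 0.189, b = -0.501, c = 1.
Discriminant D = b^2 - 4ac = (-0.501)^2 - 4*(0.189)*1 = 0.251001 - (0.756) = -0.504999.
D < 0, so the roots are the complex-conjugate pair z = (-b +/- i sqrt(-D)) / (2a) = 1.3254 +/- 1.88i.
For a conjugate pair |z|^2 = z * conj(z) = (product of roots) = c/a = 1/(0.189) = 5.291005, so |z| = sqrt(5.291005) = 2.3002 for both roots.
Moduli of all roots: 2.3002, 2.3002.
All moduli strictly greater than 1? Yes.
Verdict: Invertible.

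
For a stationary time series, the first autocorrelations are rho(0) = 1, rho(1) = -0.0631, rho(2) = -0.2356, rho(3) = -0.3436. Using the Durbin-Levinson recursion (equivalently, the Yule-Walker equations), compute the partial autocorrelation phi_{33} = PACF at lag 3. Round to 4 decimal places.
\phi_{33} = -0.4020

The PACF at lag k is phi_{kk}, the last component of the solution
to the Yule-Walker system G_k phi = r_k where
  (G_k)_{ij} = rho(|i - j|), (r_k)_i = rho(i), i,j = 1..k.
Equivalently, Durbin-Levinson gives phi_{kk} iteratively:
  phi_{11} = rho(1)
  phi_{kk} = [rho(k) - sum_{j=1..k-1} phi_{k-1,j} rho(k-j)]
            / [1 - sum_{j=1..k-1} phi_{k-1,j} rho(j)],
  phi_{k,j} = phi_{k-1,j} - phi_{kk} phi_{k-1,k-j},  j = 1..k-1.
Step k = 1:
  phi_11 = rho(1) = -0.0631.
Step k = 2:
  phi_22 = [rho(2) - phi_11 rho(1)] / [1 - phi_11 rho(1)] = [-0.2356 - (-0.0631)(-0.0631)] / [1 - (-0.0631)(-0.0631)]
         = -0.23958161 / 0.99601839 = -0.240539.
  Update: phi_21 = phi_11 - phi_22 phi_11 = -0.0631 - (-0.240539)(-0.0631) = -0.078278.
Step k = 3:
  phi_33 = [rho(3) - phi_21 rho(2) - phi_22 rho(1)] / [1 - phi_21 rho(1) - phi_22 rho(2)]
    numerator   = -0.3436 - (-0.078278)(-0.2356) - (-0.240539)(-0.0631) = -0.37722034
    denominator = 1 - (-0.078278)(-0.0631) - (-0.240539)(-0.2356) = 0.93838959
  phi_33 = -0.37722034 / 0.93838959 = -0.402.
Therefore phi_{33} = -0.4020.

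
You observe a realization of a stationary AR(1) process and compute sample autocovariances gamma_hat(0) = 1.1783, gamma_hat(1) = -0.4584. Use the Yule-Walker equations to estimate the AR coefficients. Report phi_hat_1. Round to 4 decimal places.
\hat\phi_{1} = -0.3890

The Yule-Walker equations for an AR(p) process read, in matrix form,
  Gamma_p phi = r_p,   with   (Gamma_p)_{ij} = gamma(|i - j|),
                       (r_p)_i = gamma(i),   i,j = 1..p.
Substitute the sample gammas (Toeplitz matrix and right-hand side of size 1):
  Gamma_p = [[1.1783]]
  r_p     = [-0.4584]
With p = 1 this is the single equation gamma(0) phi_1 = gamma(1):
  phi_hat_1 = gamma(1) / gamma(0) = -0.4584 / 1.1783 = -0.3890.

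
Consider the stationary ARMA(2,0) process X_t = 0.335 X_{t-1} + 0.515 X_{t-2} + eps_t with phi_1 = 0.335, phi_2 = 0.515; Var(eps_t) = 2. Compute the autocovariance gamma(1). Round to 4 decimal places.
\gamma(1) = 3.5955

Multiply the model equation by X_{t-k} and take expectations. With theta_0 = psi_0 = 1 and psi_j the MA(infinity) weights, this gives
  gamma(k) - sum_i phi_i gamma(k-i) = c_k,
  c_k = sigma^2 * sum_{j=k..q} theta_j psi_{j-k}   (c_k = 0 for k > q),
using gamma(-m) = gamma(m).
Pure AR (q = 0): c_0 = sigma^2 = 2, c_k = 0 for k >= 1.
Equations for k = 0, 1, 2 (AR order 2, c_2 = 0):
  (E0) gamma(0) = phi_1 gamma(1) + phi_2 gamma(2) + c_0
  (E1) gamma(1) = phi_1 gamma(0) + phi_2 gamma(1) + c_1
  (E2) gamma(2) = phi_1 gamma(1) + phi_2 gamma(0)
From (E1): gamma(1) = A gamma(0) + B with
  A = phi_1 / (1 - phi_2) = 0.335 / 0.485 = 0.690722,   B = c_1 / (1 - phi_2) = 0 / 0.485 = 0.
Insert (E2) into (E0): gamma(0) (1 - phi_2^2) = phi_1 (1 + phi_2) gamma(1) + c_0.
  phi_1 (1 + phi_2) = (0.335)(1.515) = 0.507525,   1 - phi_2^2 = 0.734775.
Replace gamma(1) by A gamma(0) + B and collect gamma(0):
  gamma(0) [0.734775 - (0.507525)(0.690722)] = c_0 = 2
  gamma(0) * 0.384216 = 2
  gamma(0) = 2 / 0.384216 = 5.205399.
  gamma(1) = A gamma(0) = (0.690722)(5.205399) = 3.595481.
Therefore gamma(1) = 3.5955 (to 4 decimal places).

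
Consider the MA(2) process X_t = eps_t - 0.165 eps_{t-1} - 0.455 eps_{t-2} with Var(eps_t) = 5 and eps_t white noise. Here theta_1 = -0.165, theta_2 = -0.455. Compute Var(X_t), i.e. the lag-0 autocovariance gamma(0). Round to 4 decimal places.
\gamma(0) = 6.1713

For an MA(q) process X_t = eps_t + sum_i theta_i eps_{t-i} with
Var(eps_t) = sigma^2, the variance is
  gamma(0) = sigma^2 * (1 + sum_i theta_i^2).
  sum_i theta_i^2 = (-0.165)^2 + (-0.455)^2 = 0.027225 + 0.207025 = 0.23425.
  gamma(0) = 5 * (1 + 0.23425) = 5 * 1.23425 = 6.17125, which rounds to 6.1713.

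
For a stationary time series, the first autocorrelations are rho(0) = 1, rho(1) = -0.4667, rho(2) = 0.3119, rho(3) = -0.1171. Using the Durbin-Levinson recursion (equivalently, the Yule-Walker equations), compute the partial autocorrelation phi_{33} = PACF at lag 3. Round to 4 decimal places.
\phi_{33} = 0.0870

The PACF at lag k is phi_{kk}, the last component of the solution
to the Yule-Walker system G_k phi = r_k where
  (G_k)_{ij} = rho(|i - j|), (r_k)_i = rho(i), i,j = 1..k.
Equivalently, Durbin-Levinson gives phi_{kk} iteratively:
  phi_{11} = rho(1)
  phi_{kk} = [rho(k) - sum_{j=1..k-1} phi_{k-1,j} rho(k-j)]
            / [1 - sum_{j=1..k-1} phi_{k-1,j} rho(j)],
  phi_{k,j} = phi_{k-1,j} - phi_{kk} phi_{k-1,k-j},  j = 1..k-1.
Step k = 1:
  phi_11 = rho(1) = -0.4667.
Step k = 2:
  phi_22 = [rho(2) - phi_11 rho(1)] / [1 - phi_11 rho(1)] = [0.3119 - (-0.4667)(-0.4667)] / [1 - (-0.4667)(-0.4667)]
         = 0.09409111 / 0.78219111 = 0.120292.
  Update: phi_21 = phi_11 - phi_22 phi_11 = -0.4667 - (0.120292)(-0.4667) = -0.41056.
Step k = 3:
  phi_33 = [rho(3) - phi_21 rho(2) - phi_22 rho(1)] / [1 - phi_21 rho(1) - phi_22 rho(2)]
    numerator   = -0.1171 - (-0.41056)(0.3119) - (0.120292)(-0.4667) = 0.06709376
    denominator = 1 - (-0.41056)(-0.4667) - (0.120292)(0.3119) = 0.77087273
  phi_33 = 0.06709376 / 0.77087273 = 0.087.
Therefore phi_{33} = 0.0870.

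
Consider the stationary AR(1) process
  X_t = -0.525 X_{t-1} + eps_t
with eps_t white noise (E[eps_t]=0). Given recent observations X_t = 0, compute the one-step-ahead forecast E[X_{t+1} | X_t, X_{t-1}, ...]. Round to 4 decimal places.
E[X_{t+1} \mid \mathcal F_t] = 0.0000

For an AR(p) model X_t = c + sum_i phi_i X_{t-i} + eps_t, the
one-step-ahead conditional mean is
  E[X_{t+1} | X_t, ...] = c + sum_i phi_i X_{t+1-i}.
Substitute known values:
  E[X_{t+1} | ...] = (-0.525) * (0)
                   = 0.0000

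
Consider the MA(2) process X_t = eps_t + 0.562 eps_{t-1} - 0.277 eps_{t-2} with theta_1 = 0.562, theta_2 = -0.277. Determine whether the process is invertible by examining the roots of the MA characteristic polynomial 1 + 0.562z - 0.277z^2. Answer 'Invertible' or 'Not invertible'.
\text{Invertible}

The MA(q) characteristic polynomial is P(z) = 1 + 0.562z - 0.277z^2.
Invertibility requires all roots to lie outside the unit circle, i.e. |z| > 1 for every root.
Set 1 + (0.562) z + (-0.277) z^2 = 0, i.e. a z^2 + b z + c = 0 with a = -0.277, b = 0.562, c = 1.
Discriminant D = b^2 - 4ac = (0.562)^2 - 4*(-0.277)*1 = 0.315844 - (-1.108) = 1.423844.
D >= 0, so the roots are real: z = (-b +/- sqrt(D)) / (2a) = (-0.562 +/- 1.193249) / (-0.554).
  z_1 = (-0.562 + 1.193249) / (-0.554) = -1.1394,   |z_1| = 1.1394.
  z_2 = (-0.562 - 1.193249) / (-0.554) = 3.1683,   |z_2| = 3.1683.
Moduli of all roots: 1.1394, 3.1683.
All moduli strictly greater than 1? Yes.
Verdict: Invertible.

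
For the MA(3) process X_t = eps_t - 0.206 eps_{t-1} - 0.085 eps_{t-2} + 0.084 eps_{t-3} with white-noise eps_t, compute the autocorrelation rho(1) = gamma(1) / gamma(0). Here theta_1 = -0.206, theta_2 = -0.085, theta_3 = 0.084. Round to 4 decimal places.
\rho(1) = -0.1851

For an MA(q) process with theta_0 = 1, the autocovariance is
  gamma(k) = sigma^2 * sum_{i=0..q-k} theta_i * theta_{i+k},
and rho(k) = gamma(k) / gamma(0). Sigma^2 cancels.
  numerator   = (1)*(-0.206) + (-0.206)*(-0.085) + (-0.085)*(0.084) = -0.19563.
  denominator = (1)^2 + (-0.206)^2 + (-0.085)^2 + (0.084)^2 = 1.056717.
  rho(1) = -0.19563 / 1.056717 = -0.1851.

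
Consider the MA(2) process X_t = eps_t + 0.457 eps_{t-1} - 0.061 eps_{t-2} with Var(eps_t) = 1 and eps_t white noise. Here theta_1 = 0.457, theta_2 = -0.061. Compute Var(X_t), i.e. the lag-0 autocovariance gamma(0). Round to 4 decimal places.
\gamma(0) = 1.2126

For an MA(q) process X_t = eps_t + sum_i theta_i eps_{t-i} with
Var(eps_t) = sigma^2, the variance is
  gamma(0) = sigma^2 * (1 + sum_i theta_i^2).
  sum_i theta_i^2 = (0.457)^2 + (-0.061)^2 = 0.208849 + 0.003721 = 0.21257.
  gamma(0) = 1 * (1 + 0.21257) = 1 * 1.21257 = 1.21257, which rounds to 1.2126.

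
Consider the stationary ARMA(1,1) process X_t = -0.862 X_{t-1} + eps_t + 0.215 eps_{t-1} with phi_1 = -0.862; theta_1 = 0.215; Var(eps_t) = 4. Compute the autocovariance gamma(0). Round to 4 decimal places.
\gamma(0) = 10.5164

Multiply the model equation by X_{t-k} and take expectations. With theta_0 = psi_0 = 1 and psi_j the MA(infinity) weights, this gives
  gamma(k) - sum_i phi_i gamma(k-i) = c_k,
  c_k = sigma^2 * sum_{j=k..q} theta_j psi_{j-k}   (c_k = 0 for k > q),
using gamma(-m) = gamma(m).
psi-weights needed (psi_j = theta_j + sum_i phi_i psi_{j-i}):
  psi_1 = theta_1 + phi_1 = 0.215 + (-0.862) = -0.647
Right-hand sides:
  c_0 = sigma^2 (1 + theta_1 psi_1) = 4 * (1 + (0.215)(-0.647)) = 4 * 0.860895 = 3.44358
  c_1 = sigma^2 theta_1 = 4 * (0.215) = 0.86
  c_2 = 0
Equations for k = 0 and k = 1 (AR order 1):
  gamma(0) = phi_1 gamma(1) + c_0
  gamma(1) = phi_1 gamma(0) + c_1
Substituting the second into the first: gamma(0) (1 - phi_1^2) = c_0 + phi_1 c_1, so
  gamma(0) = (c_0 + phi_1 c_1) / (1 - phi_1^2) = (3.44358 + (-0.862)(0.86)) / (1 - (-0.862)^2) = 2.70226 / 0.256956 = 10.516431.
Therefore gamma(0) = 10.5164 (to 4 decimal places).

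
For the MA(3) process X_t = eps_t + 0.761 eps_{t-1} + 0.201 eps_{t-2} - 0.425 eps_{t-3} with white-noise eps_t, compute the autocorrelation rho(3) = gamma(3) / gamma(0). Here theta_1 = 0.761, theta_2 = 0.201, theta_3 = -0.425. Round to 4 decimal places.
\rho(3) = -0.2361

For an MA(q) process with theta_0 = 1, the autocovariance is
  gamma(k) = sigma^2 * sum_{i=0..q-k} theta_i * theta_{i+k},
and rho(k) = gamma(k) / gamma(0). Sigma^2 cancels.
  numerator   = (1)*(-0.425) = -0.425.
  denominator = (1)^2 + (0.761)^2 + (0.201)^2 + (-0.425)^2 = 1.800147.
  rho(3) = -0.425 / 1.800147 = -0.2361.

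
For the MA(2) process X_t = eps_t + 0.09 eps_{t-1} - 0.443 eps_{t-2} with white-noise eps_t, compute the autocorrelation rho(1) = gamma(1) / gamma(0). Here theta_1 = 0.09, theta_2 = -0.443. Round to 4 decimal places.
\rho(1) = 0.0416

For an MA(q) process with theta_0 = 1, the autocovariance is
  gamma(k) = sigma^2 * sum_{i=0..q-k} theta_i * theta_{i+k},
and rho(k) = gamma(k) / gamma(0). Sigma^2 cancels.
  numerator   = (1)*(0.09) + (0.09)*(-0.443) = 0.05013.
  denominator = (1)^2 + (0.09)^2 + (-0.443)^2 = 1.204349.
  rho(1) = 0.05013 / 1.204349 = 0.0416.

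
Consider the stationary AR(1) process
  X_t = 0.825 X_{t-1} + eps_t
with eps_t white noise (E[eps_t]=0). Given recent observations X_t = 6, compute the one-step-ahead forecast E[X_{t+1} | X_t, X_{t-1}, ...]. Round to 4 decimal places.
E[X_{t+1} \mid \mathcal F_t] = 4.9500

For an AR(p) model X_t = c + sum_i phi_i X_{t-i} + eps_t, the
one-step-ahead conditional mean is
  E[X_{t+1} | X_t, ...] = c + sum_i phi_i X_{t+1-i}.
Substitute known values:
  E[X_{t+1} | ...] = (0.825) * (6)
                   = 4.9500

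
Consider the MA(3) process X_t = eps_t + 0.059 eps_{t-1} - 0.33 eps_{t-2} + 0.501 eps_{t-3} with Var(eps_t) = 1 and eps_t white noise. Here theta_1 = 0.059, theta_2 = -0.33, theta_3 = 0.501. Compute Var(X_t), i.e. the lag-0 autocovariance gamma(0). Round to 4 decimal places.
\gamma(0) = 1.3634

For an MA(q) process X_t = eps_t + sum_i theta_i eps_{t-i} with
Var(eps_t) = sigma^2, the variance is
  gamma(0) = sigma^2 * (1 + sum_i theta_i^2).
  sum_i theta_i^2 = (0.059)^2 + (-0.33)^2 + (0.501)^2 = 0.003481 + 0.1089 + 0.251001 = 0.363382.
  gamma(0) = 1 * (1 + 0.363382) = 1 * 1.363382 = 1.363382, which rounds to 1.3634.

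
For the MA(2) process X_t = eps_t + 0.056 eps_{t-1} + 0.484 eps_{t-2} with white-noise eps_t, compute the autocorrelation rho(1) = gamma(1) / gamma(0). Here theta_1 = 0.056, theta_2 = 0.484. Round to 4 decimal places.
\rho(1) = 0.0672

For an MA(q) process with theta_0 = 1, the autocovariance is
  gamma(k) = sigma^2 * sum_{i=0..q-k} theta_i * theta_{i+k},
and rho(k) = gamma(k) / gamma(0). Sigma^2 cancels.
  numerator   = (1)*(0.056) + (0.056)*(0.484) = 0.083104.
  denominator = (1)^2 + (0.056)^2 + (0.484)^2 = 1.237392.
  rho(1) = 0.083104 / 1.237392 = 0.0672.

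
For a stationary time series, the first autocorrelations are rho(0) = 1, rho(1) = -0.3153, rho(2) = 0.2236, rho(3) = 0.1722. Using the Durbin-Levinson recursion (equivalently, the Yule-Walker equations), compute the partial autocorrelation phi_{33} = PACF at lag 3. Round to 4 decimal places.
\phi_{33} = 0.3129

The PACF at lag k is phi_{kk}, the last component of the solution
to the Yule-Walker system G_k phi = r_k where
  (G_k)_{ij} = rho(|i - j|), (r_k)_i = rho(i), i,j = 1..k.
Equivalently, Durbin-Levinson gives phi_{kk} iteratively:
  phi_{11} = rho(1)
  phi_{kk} = [rho(k) - sum_{j=1..k-1} phi_{k-1,j} rho(k-j)]
            / [1 - sum_{j=1..k-1} phi_{k-1,j} rho(j)],
  phi_{k,j} = phi_{k-1,j} - phi_{kk} phi_{k-1,k-j},  j = 1..k-1.
Step k = 1:
  phi_11 = rho(1) = -0.3153.
Step k = 2:
  phi_22 = [rho(2) - phi_11 rho(1)] / [1 - phi_11 rho(1)] = [0.2236 - (-0.3153)(-0.3153)] / [1 - (-0.3153)(-0.3153)]
         = 0.12418591 / 0.90058591 = 0.137895.
  Update: phi_21 = phi_11 - phi_22 phi_11 = -0.3153 - (0.137895)(-0.3153) = -0.271822.
Step k = 3:
  phi_33 = [rho(3) - phi_21 rho(2) - phi_22 rho(1)] / [1 - phi_21 rho(1) - phi_22 rho(2)]
    numerator   = 0.1722 - (-0.271822)(0.2236) - (0.137895)(-0.3153) = 0.27645752
    denominator = 1 - (-0.271822)(-0.3153) - (0.137895)(0.2236) = 0.88346135
  phi_33 = 0.27645752 / 0.88346135 = 0.3129.
Therefore phi_{33} = 0.3129.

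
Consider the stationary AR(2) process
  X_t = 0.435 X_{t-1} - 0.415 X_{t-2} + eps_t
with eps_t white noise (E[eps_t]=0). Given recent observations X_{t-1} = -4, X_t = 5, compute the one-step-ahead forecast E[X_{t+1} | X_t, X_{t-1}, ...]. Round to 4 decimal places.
E[X_{t+1} \mid \mathcal F_t] = 3.8350

For an AR(p) model X_t = c + sum_i phi_i X_{t-i} + eps_t, the
one-step-ahead conditional mean is
  E[X_{t+1} | X_t, ...] = c + sum_i phi_i X_{t+1-i}.
Substitute known values:
  E[X_{t+1} | ...] = (0.435) * (5) + (-0.415) * (-4)
                   = 3.8350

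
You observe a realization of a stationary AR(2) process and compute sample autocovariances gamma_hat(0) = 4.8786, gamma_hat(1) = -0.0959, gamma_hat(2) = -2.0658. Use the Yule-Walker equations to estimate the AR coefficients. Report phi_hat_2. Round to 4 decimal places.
\hat\phi_{2} = -0.4240

The Yule-Walker equations for an AR(p) process read, in matrix form,
  Gamma_p phi = r_p,   with   (Gamma_p)_{ij} = gamma(|i - j|),
                       (r_p)_i = gamma(i),   i,j = 1..p.
Substitute the sample gammas (Toeplitz matrix and right-hand side of size 2):
  Gamma_p = [[4.8786, -0.0959], [-0.0959, 4.8786]]
  r_p     = [-0.0959, -2.0658]
Written out:
  4.8786 phi_1 - 0.0959 phi_2 = -0.0959
  -0.0959 phi_1 + 4.8786 phi_2 = -2.0658
Solve by Cramer's rule:
  det = gamma(0)^2 - gamma(1)^2 = (4.8786)^2 - (-0.0959)^2 = 23.80073796 - 0.00919681 = 23.79154115
  phi_hat_1 = [gamma(1) gamma(0) - gamma(1) gamma(2)] / det = [(-0.0959)(4.8786) - (-0.0959)(-2.0658)] / 23.79154115 = -0.66596796 / 23.79154115 = -0.028
  phi_hat_2 = [gamma(0) gamma(2) - gamma(1)^2] / det = [(4.8786)(-2.0658) - (-0.0959)^2] / 23.79154115 = -10.08740869 / 23.79154115 = -0.424
So phi_hat = [-0.0280, -0.4240].
Therefore phi_hat_2 = -0.4240.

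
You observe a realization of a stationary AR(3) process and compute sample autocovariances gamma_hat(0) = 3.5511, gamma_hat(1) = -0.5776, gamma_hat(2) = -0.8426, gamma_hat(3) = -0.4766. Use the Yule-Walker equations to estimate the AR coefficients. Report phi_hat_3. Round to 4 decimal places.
\hat\phi_{3} = -0.2520

The Yule-Walker equations for an AR(p) process read, in matrix form,
  Gamma_p phi = r_p,   with   (Gamma_p)_{ij} = gamma(|i - j|),
                       (r_p)_i = gamma(i),   i,j = 1..p.
Substitute the sample gammas (Toeplitz matrix and right-hand side of size 3):
  Gamma_p = [[3.5511, -0.5776, -0.8426], [-0.5776, 3.5511, -0.5776], [-0.8426, -0.5776, 3.5511]]
  r_p     = [-0.5776, -0.8426, -0.4766]
Written out (R1..R3):
  (R1) 3.5511 phi_1 - 0.5776 phi_2 - 0.8426 phi_3 = -0.5776
  (R2) -0.5776 phi_1 + 3.5511 phi_2 - 0.5776 phi_3 = -0.8426
  (R3) -0.8426 phi_1 - 0.5776 phi_2 + 3.5511 phi_3 = -0.4766
Gaussian elimination:
  R2 <- R2 - (-0.5776/3.5511) R1 = R2 - (-0.162654) R1:  3.457151 phi_2 - 0.714652 phi_3 = -0.936549
  R3 <- R3 - (-0.8426/3.5511) R1 = R3 - (-0.237279) R1:  -0.714652 phi_2 + 3.351169 phi_3 = -0.613652
  R3 <- R3 - (-0.714652/3.457151) R2 = R3 - (-0.206717) R2:  3.203438 phi_3 = -0.807253
Back-substitution:
  phi_hat_3 = -0.807253 / 3.203438 = -0.251996
  phi_hat_2 = (-0.936549 - (-0.714652)(-0.251996)) / 3.457151 = -0.322994
  phi_hat_1 = (-0.5776 - (-0.5776)(-0.322994) - (-0.8426)(-0.251996)) / 3.5511 = -0.274983
So phi_hat = [-0.2750, -0.3230, -0.2520].
Therefore phi_hat_3 = -0.2520.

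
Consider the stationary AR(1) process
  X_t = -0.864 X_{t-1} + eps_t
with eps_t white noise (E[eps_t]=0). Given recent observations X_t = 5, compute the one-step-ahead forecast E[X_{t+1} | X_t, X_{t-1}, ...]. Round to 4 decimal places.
E[X_{t+1} \mid \mathcal F_t] = -4.3200

For an AR(p) model X_t = c + sum_i phi_i X_{t-i} + eps_t, the
one-step-ahead conditional mean is
  E[X_{t+1} | X_t, ...] = c + sum_i phi_i X_{t+1-i}.
Substitute known values:
  E[X_{t+1} | ...] = (-0.864) * (5)
                   = -4.3200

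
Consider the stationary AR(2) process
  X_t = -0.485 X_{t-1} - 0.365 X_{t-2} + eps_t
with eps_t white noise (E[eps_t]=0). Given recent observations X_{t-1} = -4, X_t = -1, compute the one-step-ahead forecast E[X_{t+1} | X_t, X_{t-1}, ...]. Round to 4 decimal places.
E[X_{t+1} \mid \mathcal F_t] = 1.9450

For an AR(p) model X_t = c + sum_i phi_i X_{t-i} + eps_t, the
one-step-ahead conditional mean is
  E[X_{t+1} | X_t, ...] = c + sum_i phi_i X_{t+1-i}.
Substitute known values:
  E[X_{t+1} | ...] = (-0.485) * (-1) + (-0.365) * (-4)
                   = 1.9450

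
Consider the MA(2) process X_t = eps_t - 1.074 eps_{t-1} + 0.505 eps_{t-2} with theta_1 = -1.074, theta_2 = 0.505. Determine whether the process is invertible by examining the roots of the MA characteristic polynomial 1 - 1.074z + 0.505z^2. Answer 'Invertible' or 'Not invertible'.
\text{Invertible}

The MA(q) characteristic polynomial is P(z) = 1 - 1.074z + 0.505z^2.
Invertibility requires all roots to lie outside the unit circle, i.e. |z| > 1 for every root.
Set 1 + (-1.074) z + (0.505) z^2 = 0, i.e. a z^2 + b z + c = 0 with a = 0.505, b = -1.074, c = 1.
Discriminant D = b^2 - 4ac = (-1.074)^2 - 4*(0.505)*1 = 1.153476 - (2.02) = -0.866524.
D < 0, so the roots are the complex-conjugate pair z = (-b +/- i sqrt(-D)) / (2a) = 1.0634 +/- 0.9217i.
For a conjugate pair |z|^2 = z * conj(z) = (product of roots) = c/a = 1/(0.505) = 1.980198, so |z| = sqrt(1.980198) = 1.4072 for both roots.
Moduli of all roots: 1.4072, 1.4072.
All moduli strictly greater than 1? Yes.
Verdict: Invertible.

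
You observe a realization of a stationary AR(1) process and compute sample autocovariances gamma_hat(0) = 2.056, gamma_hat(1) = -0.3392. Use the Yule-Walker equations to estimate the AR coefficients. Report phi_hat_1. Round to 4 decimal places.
\hat\phi_{1} = -0.1650

The Yule-Walker equations for an AR(p) process read, in matrix form,
  Gamma_p phi = r_p,   with   (Gamma_p)_{ij} = gamma(|i - j|),
                       (r_p)_i = gamma(i),   i,j = 1..p.
Substitute the sample gammas (Toeplitz matrix and right-hand side of size 1):
  Gamma_p = [[2.056]]
  r_p     = [-0.3392]
With p = 1 this is the single equation gamma(0) phi_1 = gamma(1):
  phi_hat_1 = gamma(1) / gamma(0) = -0.3392 / 2.056 = -0.1650.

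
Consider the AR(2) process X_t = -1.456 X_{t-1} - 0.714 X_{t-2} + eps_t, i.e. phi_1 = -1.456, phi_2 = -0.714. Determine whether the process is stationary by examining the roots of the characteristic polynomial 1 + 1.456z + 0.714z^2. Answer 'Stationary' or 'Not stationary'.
\text{Stationary}

The AR(p) characteristic polynomial is P(z) = 1 + 1.456z + 0.714z^2.
Stationarity requires all roots to lie outside the unit circle, i.e. |z| > 1 for every root.
Set 1 + (1.456) z + (0.714) z^2 = 0, i.e. a z^2 + b z + c = 0 with a = 0.714, b = 1.456, c = 1.
Discriminant D = b^2 - 4ac = (1.456)^2 - 4*(0.714)*1 = 2.119936 - (2.856) = -0.736064.
D < 0, so the roots are the complex-conjugate pair z = (-b +/- i sqrt(-D)) / (2a) = -1.0196 +/- 0.6008i.
For a conjugate pair |z|^2 = z * conj(z) = (product of roots) = c/a = 1/(0.714) = 1.40056, so |z| = sqrt(1.40056) = 1.1835 for both roots.
Moduli of all roots: 1.1835, 1.1835.
All moduli strictly greater than 1? Yes.
Verdict: Stationary.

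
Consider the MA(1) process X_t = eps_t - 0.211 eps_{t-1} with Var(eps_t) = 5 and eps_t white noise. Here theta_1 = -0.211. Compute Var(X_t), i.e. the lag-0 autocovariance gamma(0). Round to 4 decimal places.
\gamma(0) = 5.2226

For an MA(q) process X_t = eps_t + sum_i theta_i eps_{t-i} with
Var(eps_t) = sigma^2, the variance is
  gamma(0) = sigma^2 * (1 + sum_i theta_i^2).
  sum_i theta_i^2 = (-0.211)^2 = 0.044521.
  gamma(0) = 5 * (1 + 0.044521) = 5 * 1.044521 = 5.222605, which rounds to 5.2226.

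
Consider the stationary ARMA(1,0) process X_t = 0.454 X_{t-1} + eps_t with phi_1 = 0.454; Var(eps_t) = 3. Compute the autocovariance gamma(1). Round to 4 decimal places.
\gamma(1) = 1.7156

Multiply the model equation by X_{t-k} and take expectations. With theta_0 = psi_0 = 1 and psi_j the MA(infinity) weights, this gives
  gamma(k) - sum_i phi_i gamma(k-i) = c_k,
  c_k = sigma^2 * sum_{j=k..q} theta_j psi_{j-k}   (c_k = 0 for k > q),
using gamma(-m) = gamma(m).
Pure AR (q = 0): c_0 = sigma^2 = 3, c_k = 0 for k >= 1.
Equations for k = 0 and k = 1 (AR order 1):
  gamma(0) = phi_1 gamma(1) + c_0
  gamma(1) = phi_1 gamma(0) + c_1
Substituting the second into the first: gamma(0) (1 - phi_1^2) = c_0 + phi_1 c_1, so
  gamma(0) = c_0 / (1 - phi_1^2) = 3 / (1 - (0.454)^2) = 3 / 0.793884 = 3.77889.
  gamma(1) = phi_1 gamma(0) = (0.454)(3.77889) = 1.715616.
Therefore gamma(1) = 1.7156 (to 4 decimal places).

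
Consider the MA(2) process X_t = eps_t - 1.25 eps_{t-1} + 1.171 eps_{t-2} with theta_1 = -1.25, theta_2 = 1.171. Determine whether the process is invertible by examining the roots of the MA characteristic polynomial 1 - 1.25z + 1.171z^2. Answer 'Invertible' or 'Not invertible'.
\text{Not invertible}

The MA(q) characteristic polynomial is P(z) = 1 - 1.25z + 1.171z^2.
Invertibility requires all roots to lie outside the unit circle, i.e. |z| > 1 for every root.
Set 1 + (-1.25) z + (1.171) z^2 = 0, i.e. a z^2 + b z + c = 0 with a = 1.171, b = -1.25, c = 1.
Discriminant D = b^2 - 4ac = (-1.25)^2 - 4*(1.171)*1 = 1.5625 - (4.684) = -3.1215.
D < 0, so the roots are the complex-conjugate pair z = (-b +/- i sqrt(-D)) / (2a) = 0.5337 +/- 0.7544i.
For a conjugate pair |z|^2 = z * conj(z) = (product of roots) = c/a = 1/(1.171) = 0.853971, so |z| = sqrt(0.853971) = 0.9241 for both roots.
Moduli of all roots: 0.9241, 0.9241.
All moduli strictly greater than 1? No.
Verdict: Not invertible.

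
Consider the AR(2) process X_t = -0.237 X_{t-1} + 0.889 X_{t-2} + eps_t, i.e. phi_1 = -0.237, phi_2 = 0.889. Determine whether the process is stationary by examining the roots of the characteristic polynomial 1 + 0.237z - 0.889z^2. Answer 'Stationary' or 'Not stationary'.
\text{Not stationary}

The AR(p) characteristic polynomial is P(z) = 1 + 0.237z - 0.889z^2.
Stationarity requires all roots to lie outside the unit circle, i.e. |z| > 1 for every root.
Set 1 + (0.237) z + (-0.889) z^2 = 0, i.e. a z^2 + b z + c = 0 with a = -0.889, b = 0.237, c = 1.
Discriminant D = b^2 - 4ac = (0.237)^2 - 4*(-0.889)*1 = 0.056169 - (-3.556) = 3.612169.
D >= 0, so the roots are real: z = (-b +/- sqrt(D)) / (2a) = (-0.237 +/- 1.900571) / (-1.778).
  z_1 = (-0.237 + 1.900571) / (-1.778) = -0.9356,   |z_1| = 0.9356.
  z_2 = (-0.237 - 1.900571) / (-1.778) = 1.2022,   |z_2| = 1.2022.
Moduli of all roots: 0.9356, 1.2022.
All moduli strictly greater than 1? No.
Verdict: Not stationary.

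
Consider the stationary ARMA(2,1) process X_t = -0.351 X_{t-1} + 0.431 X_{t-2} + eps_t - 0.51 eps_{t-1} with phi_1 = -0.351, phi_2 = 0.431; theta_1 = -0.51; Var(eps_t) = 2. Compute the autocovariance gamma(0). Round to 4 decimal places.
\gamma(0) = 7.4914

Multiply the model equation by X_{t-k} and take expectations. With theta_0 = psi_0 = 1 and psi_j the MA(infinity) weights, this gives
  gamma(k) - sum_i phi_i gamma(k-i) = c_k,
  c_k = sigma^2 * sum_{j=k..q} theta_j psi_{j-k}   (c_k = 0 for k > q),
using gamma(-m) = gamma(m).
psi-weights needed (psi_j = theta_j + sum_i phi_i psi_{j-i}):
  psi_1 = theta_1 + phi_1 = -0.51 + (-0.351) = -0.861
Right-hand sides:
  c_0 = sigma^2 (1 + theta_1 psi_1) = 2 * (1 + (-0.51)(-0.861)) = 2 * 1.43911 = 2.87822
  c_1 = sigma^2 theta_1 = 2 * (-0.51) = -1.02
  c_2 = 0
Equations for k = 0, 1, 2 (AR order 2, c_2 = 0):
  (E0) gamma(0) = phi_1 gamma(1) + phi_2 gamma(2) + c_0
  (E1) gamma(1) = phi_1 gamma(0) + phi_2 gamma(1) + c_1
  (E2) gamma(2) = phi_1 gamma(1) + phi_2 gamma(0)
From (E1): gamma(1) = A gamma(0) + B with
  A = phi_1 / (1 - phi_2) = -0.351 / 0.569 = -0.616872,   B = c_1 / (1 - phi_2) = -1.02 / 0.569 = -1.792619.
Insert (E2) into (E0): gamma(0) (1 - phi_2^2) = phi_1 (1 + phi_2) gamma(1) + c_0.
  phi_1 (1 + phi_2) = (-0.351)(1.431) = -0.502281,   1 - phi_2^2 = 0.814239.
Replace gamma(1) by A gamma(0) + B and collect gamma(0):
  gamma(0) [0.814239 - (-0.502281)(-0.616872)] = (-0.502281)(-1.792619) + 2.87822
  gamma(0) * 0.504396 = 3.778618
  gamma(0) = 3.778618 / 0.504396 = 7.491371.
Therefore gamma(0) = 7.4914 (to 4 decimal places).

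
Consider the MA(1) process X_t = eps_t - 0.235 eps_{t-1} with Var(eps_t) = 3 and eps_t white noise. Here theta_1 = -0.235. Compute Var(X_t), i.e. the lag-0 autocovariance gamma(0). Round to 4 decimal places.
\gamma(0) = 3.1657

For an MA(q) process X_t = eps_t + sum_i theta_i eps_{t-i} with
Var(eps_t) = sigma^2, the variance is
  gamma(0) = sigma^2 * (1 + sum_i theta_i^2).
  sum_i theta_i^2 = (-0.235)^2 = 0.055225.
  gamma(0) = 3 * (1 + 0.055225) = 3 * 1.055225 = 3.165675, which rounds to 3.1657.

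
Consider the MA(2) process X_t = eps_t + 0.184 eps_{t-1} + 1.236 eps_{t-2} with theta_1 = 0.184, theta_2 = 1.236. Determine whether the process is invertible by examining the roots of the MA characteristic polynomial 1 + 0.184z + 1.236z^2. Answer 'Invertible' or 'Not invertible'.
\text{Not invertible}

The MA(q) characteristic polynomial is P(z) = 1 + 0.184z + 1.236z^2.
Invertibility requires all roots to lie outside the unit circle, i.e. |z| > 1 for every root.
Set 1 + (0.184) z + (1.236) z^2 = 0, i.e. a z^2 + b z + c = 0 with a = 1.236, b = 0.184, c = 1.
Discriminant D = b^2 - 4ac = (0.184)^2 - 4*(1.236)*1 = 0.033856 - (4.944) = -4.910144.
D < 0, so the roots are the complex-conjugate pair z = (-b +/- i sqrt(-D)) / (2a) = -0.0744 +/- 0.8964i.
For a conjugate pair |z|^2 = z * conj(z) = (product of roots) = c/a = 1/(1.236) = 0.809061, so |z| = sqrt(0.809061) = 0.8995 for both roots.
Moduli of all roots: 0.8995, 0.8995.
All moduli strictly greater than 1? No.
Verdict: Not invertible.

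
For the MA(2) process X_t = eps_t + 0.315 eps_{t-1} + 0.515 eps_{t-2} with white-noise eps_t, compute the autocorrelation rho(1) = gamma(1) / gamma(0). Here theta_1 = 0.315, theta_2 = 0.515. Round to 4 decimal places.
\rho(1) = 0.3498

For an MA(q) process with theta_0 = 1, the autocovariance is
  gamma(k) = sigma^2 * sum_{i=0..q-k} theta_i * theta_{i+k},
and rho(k) = gamma(k) / gamma(0). Sigma^2 cancels.
  numerator   = (1)*(0.315) + (0.315)*(0.515) = 0.477225.
  denominator = (1)^2 + (0.315)^2 + (0.515)^2 = 1.36445.
  rho(1) = 0.477225 / 1.36445 = 0.3498.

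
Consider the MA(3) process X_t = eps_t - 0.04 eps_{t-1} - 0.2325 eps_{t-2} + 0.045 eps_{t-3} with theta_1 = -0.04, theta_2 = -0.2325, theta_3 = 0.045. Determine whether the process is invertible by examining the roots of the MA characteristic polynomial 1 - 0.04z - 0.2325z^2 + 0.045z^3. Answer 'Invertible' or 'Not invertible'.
\text{Invertible}

The MA(q) characteristic polynomial is P(z) = 1 - 0.04z - 0.2325z^2 + 0.045z^3.
Invertibility requires all roots to lie outside the unit circle, i.e. |z| > 1 for every root.
Degree 3: look for a simple real root z0 first, then factor out (1 - z/z0) and solve the remaining quadratic.
Testing z0 = 4: P(4) = 1 + (-0.04)(4) + (-0.2325)(4)^2 + (0.045)(4)^3
  = 1 + (-0.16) + (-3.72) + (2.88) = 0.  So z_0 = 4 is a root, |z_0| = 4.
Divide out the factor (1 - 0.25 z) = (1 - z/z0) (since 1/z0 = 0.25):
  P(z) = (1 - 0.25 z)(1 + (0.21) z + (-0.18) z^2)
  [check: z-coef 0.21 - (0.25) = -0.04; z^2-coef -0.18 - (0.25)(0.21) = -0.2325; z^3-coef -(0.25)(-0.18) = 0.045.]
Remaining roots from the quadratic factor 1 + (0.21) z + (-0.18) z^2:
  Set 1 + (0.21) z + (-0.18) z^2 = 0, i.e. a z^2 + b z + c = 0 with a = -0.18, b = 0.21, c = 1.
  Discriminant D = b^2 - 4ac = (0.21)^2 - 4*(-0.18)*1 = 0.0441 - (-0.72) = 0.7641.
  D >= 0, so the roots are real: z = (-b +/- sqrt(D)) / (2a) = (-0.21 +/- 0.874128) / (-0.36).
    z_1 = (-0.21 + 0.874128) / (-0.36) = -1.8448,   |z_1| = 1.8448.
    z_2 = (-0.21 - 0.874128) / (-0.36) = 3.0115,   |z_2| = 3.0115.
Moduli of all roots: 4.0000, 1.8448, 3.0115.
All moduli strictly greater than 1? Yes.
Verdict: Invertible.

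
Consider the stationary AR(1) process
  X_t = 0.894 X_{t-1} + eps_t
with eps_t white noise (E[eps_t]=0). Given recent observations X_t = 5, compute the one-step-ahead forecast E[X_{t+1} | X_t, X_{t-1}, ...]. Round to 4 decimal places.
E[X_{t+1} \mid \mathcal F_t] = 4.4700

For an AR(p) model X_t = c + sum_i phi_i X_{t-i} + eps_t, the
one-step-ahead conditional mean is
  E[X_{t+1} | X_t, ...] = c + sum_i phi_i X_{t+1-i}.
Substitute known values:
  E[X_{t+1} | ...] = (0.894) * (5)
                   = 4.4700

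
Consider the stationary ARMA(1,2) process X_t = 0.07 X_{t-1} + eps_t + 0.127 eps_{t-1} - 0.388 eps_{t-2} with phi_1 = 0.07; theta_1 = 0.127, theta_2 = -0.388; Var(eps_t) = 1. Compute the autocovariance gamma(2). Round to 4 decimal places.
\gamma(2) = -0.3787

Multiply the model equation by X_{t-k} and take expectations. With theta_0 = psi_0 = 1 and psi_j the MA(infinity) weights, this gives
  gamma(k) - sum_i phi_i gamma(k-i) = c_k,
  c_k = sigma^2 * sum_{j=k..q} theta_j psi_{j-k}   (c_k = 0 for k > q),
using gamma(-m) = gamma(m).
psi-weights needed (psi_j = theta_j + sum_i phi_i psi_{j-i}):
  psi_1 = theta_1 + phi_1 = 0.127 + (0.07) = 0.197
  psi_2 = theta_2 + phi_1 psi_1 = -0.388 + (0.07)(0.197) = -0.37421
Right-hand sides:
  c_0 = sigma^2 (1 + theta_1 psi_1 + theta_2 psi_2) = 1 * (1 + (0.127)(0.197) + (-0.388)(-0.37421)) = 1 * 1.170212 = 1.170212
  c_1 = sigma^2 (theta_1 + theta_2 psi_1) = 1 * (0.127 + (-0.388)(0.197)) = 0.050564
  c_2 = sigma^2 theta_2 = 1 * (-0.388) = -0.388
Equations for k = 0 and k = 1 (AR order 1):
  gamma(0) = phi_1 gamma(1) + c_0
  gamma(1) = phi_1 gamma(0) + c_1
Substituting the second into the first: gamma(0) (1 - phi_1^2) = c_0 + phi_1 c_1, so
  gamma(0) = (c_0 + phi_1 c_1) / (1 - phi_1^2) = (1.170212 + (0.07)(0.050564)) / (1 - (0.07)^2) = 1.173752 / 0.9951 = 1.179532.
  gamma(1) = phi_1 gamma(0) + c_1 = (0.07)(1.179532) + (0.050564) = 0.133131.
For k = 2: gamma(2) = phi_1 gamma(1) + c_2
  = (0.07)(0.133131) + (-0.388) = -0.378681.
Therefore gamma(2) = -0.3787 (to 4 decimal places).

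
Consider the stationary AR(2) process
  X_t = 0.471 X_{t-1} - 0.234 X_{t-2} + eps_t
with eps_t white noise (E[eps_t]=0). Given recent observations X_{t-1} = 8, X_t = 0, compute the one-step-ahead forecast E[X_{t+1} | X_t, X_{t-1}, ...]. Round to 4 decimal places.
E[X_{t+1} \mid \mathcal F_t] = -1.8720

For an AR(p) model X_t = c + sum_i phi_i X_{t-i} + eps_t, the
one-step-ahead conditional mean is
  E[X_{t+1} | X_t, ...] = c + sum_i phi_i X_{t+1-i}.
Substitute known values:
  E[X_{t+1} | ...] = (0.471) * (0) + (-0.234) * (8)
                   = -1.8720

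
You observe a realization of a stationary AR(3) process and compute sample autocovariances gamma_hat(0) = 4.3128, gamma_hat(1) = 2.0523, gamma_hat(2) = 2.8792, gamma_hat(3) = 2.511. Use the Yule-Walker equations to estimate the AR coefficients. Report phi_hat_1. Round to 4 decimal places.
\hat\phi_{1} = 0.0140

The Yule-Walker equations for an AR(p) process read, in matrix form,
  Gamma_p phi = r_p,   with   (Gamma_p)_{ij} = gamma(|i - j|),
                       (r_p)_i = gamma(i),   i,j = 1..p.
Substitute the sample gammas (Toeplitz matrix and right-hand side of size 3):
  Gamma_p = [[4.3128, 2.0523, 2.8792], [2.0523, 4.3128, 2.0523], [2.8792, 2.0523, 4.3128]]
  r_p     = [2.0523, 2.8792, 2.511]
Written out (R1..R3):
  (R1) 4.3128 phi_1 + 2.0523 phi_2 + 2.8792 phi_3 = 2.0523
  (R2) 2.0523 phi_1 + 4.3128 phi_2 + 2.0523 phi_3 = 2.8792
  (R3) 2.8792 phi_1 + 2.0523 phi_2 + 4.3128 phi_3 = 2.511
Gaussian elimination:
  R2 <- R2 - (2.0523/4.3128) R1 = R2 - (0.475863) R1:  3.336187 phi_2 + 0.682197 phi_3 = 1.902587
  R3 <- R3 - (2.8792/4.3128) R1 = R3 - (0.667594) R1:  0.682197 phi_2 + 2.390663 phi_3 = 1.140897
  R3 <- R3 - (0.682197/3.336187) R2 = R3 - (0.204484) R2:  2.251165 phi_3 = 0.751848
Back-substitution:
  phi_hat_3 = 0.751848 / 2.251165 = 0.333982
  phi_hat_2 = (1.902587 - (0.682197)(0.333982)) / 3.336187 = 0.501994
  phi_hat_1 = (2.0523 - (2.0523)(0.501994) - (2.8792)(0.333982)) / 4.3128 = 0.014018
So phi_hat = [0.0140, 0.5020, 0.3340].
Therefore phi_hat_1 = 0.0140.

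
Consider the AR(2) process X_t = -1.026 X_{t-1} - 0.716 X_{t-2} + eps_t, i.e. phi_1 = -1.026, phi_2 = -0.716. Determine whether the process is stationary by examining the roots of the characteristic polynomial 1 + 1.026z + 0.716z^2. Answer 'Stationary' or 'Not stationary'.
\text{Stationary}

The AR(p) characteristic polynomial is P(z) = 1 + 1.026z + 0.716z^2.
Stationarity requires all roots to lie outside the unit circle, i.e. |z| > 1 for every root.
Set 1 + (1.026) z + (0.716) z^2 = 0, i.e. a z^2 + b z + c = 0 with a = 0.716, b = 1.026, c = 1.
Discriminant D = b^2 - 4ac = (1.026)^2 - 4*(0.716)*1 = 1.052676 - (2.864) = -1.811324.
D < 0, so the roots are the complex-conjugate pair z = (-b +/- i sqrt(-D)) / (2a) = -0.7165 +/- 0.9398i.
For a conjugate pair |z|^2 = z * conj(z) = (product of roots) = c/a = 1/(0.716) = 1.396648, so |z| = sqrt(1.396648) = 1.1818 for both roots.
Moduli of all roots: 1.1818, 1.1818.
All moduli strictly greater than 1? Yes.
Verdict: Stationary.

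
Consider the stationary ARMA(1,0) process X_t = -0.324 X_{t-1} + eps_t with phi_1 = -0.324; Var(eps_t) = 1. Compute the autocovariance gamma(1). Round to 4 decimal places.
\gamma(1) = -0.3620

Multiply the model equation by X_{t-k} and take expectations. With theta_0 = psi_0 = 1 and psi_j the MA(infinity) weights, this gives
  gamma(k) - sum_i phi_i gamma(k-i) = c_k,
  c_k = sigma^2 * sum_{j=k..q} theta_j psi_{j-k}   (c_k = 0 for k > q),
using gamma(-m) = gamma(m).
Pure AR (q = 0): c_0 = sigma^2 = 1, c_k = 0 for k >= 1.
Equations for k = 0 and k = 1 (AR order 1):
  gamma(0) = phi_1 gamma(1) + c_0
  gamma(1) = phi_1 gamma(0) + c_1
Substituting the second into the first: gamma(0) (1 - phi_1^2) = c_0 + phi_1 c_1, so
  gamma(0) = c_0 / (1 - phi_1^2) = 1 / (1 - (-0.324)^2) = 1 / 0.895024 = 1.117288.
  gamma(1) = phi_1 gamma(0) = (-0.324)(1.117288) = -0.362001.
Therefore gamma(1) = -0.3620 (to 4 decimal places).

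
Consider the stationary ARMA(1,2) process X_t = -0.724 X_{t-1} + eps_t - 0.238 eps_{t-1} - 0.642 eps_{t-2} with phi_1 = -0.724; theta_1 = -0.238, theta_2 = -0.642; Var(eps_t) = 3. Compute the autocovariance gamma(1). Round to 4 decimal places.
\gamma(1) = -3.0568

Multiply the model equation by X_{t-k} and take expectations. With theta_0 = psi_0 = 1 and psi_j the MA(infinity) weights, this gives
  gamma(k) - sum_i phi_i gamma(k-i) = c_k,
  c_k = sigma^2 * sum_{j=k..q} theta_j psi_{j-k}   (c_k = 0 for k > q),
using gamma(-m) = gamma(m).
psi-weights needed (psi_j = theta_j + sum_i phi_i psi_{j-i}):
  psi_1 = theta_1 + phi_1 = -0.238 + (-0.724) = -0.962
  psi_2 = theta_2 + phi_1 psi_1 = -0.642 + (-0.724)(-0.962) = 0.054488
Right-hand sides:
  c_0 = sigma^2 (1 + theta_1 psi_1 + theta_2 psi_2) = 3 * (1 + (-0.238)(-0.962) + (-0.642)(0.054488)) = 3 * 1.193975 = 3.581924
  c_1 = sigma^2 (theta_1 + theta_2 psi_1) = 3 * (-0.238 + (-0.642)(-0.962)) = 1.138812
  c_2 = sigma^2 theta_2 = 3 * (-0.642) = -1.926
Equations for k = 0 and k = 1 (AR order 1):
  gamma(0) = phi_1 gamma(1) + c_0
  gamma(1) = phi_1 gamma(0) + c_1
Substituting the second into the first: gamma(0) (1 - phi_1^2) = c_0 + phi_1 c_1, so
  gamma(0) = (c_0 + phi_1 c_1) / (1 - phi_1^2) = (3.581924 + (-0.724)(1.138812)) / (1 - (-0.724)^2) = 2.757424 / 0.475824 = 5.795051.
  gamma(1) = phi_1 gamma(0) + c_1 = (-0.724)(5.795051) + (1.138812) = -3.056805.
Therefore gamma(1) = -3.0568 (to 4 decimal places).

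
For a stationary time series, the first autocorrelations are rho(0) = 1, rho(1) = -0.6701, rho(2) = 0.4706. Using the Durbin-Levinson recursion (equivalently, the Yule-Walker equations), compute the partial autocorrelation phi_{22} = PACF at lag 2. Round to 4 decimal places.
\phi_{22} = 0.0391

The PACF at lag k is phi_{kk}, the last component of the solution
to the Yule-Walker system G_k phi = r_k where
  (G_k)_{ij} = rho(|i - j|), (r_k)_i = rho(i), i,j = 1..k.
Equivalently, Durbin-Levinson gives phi_{kk} iteratively:
  phi_{11} = rho(1)
  phi_{kk} = [rho(k) - sum_{j=1..k-1} phi_{k-1,j} rho(k-j)]
            / [1 - sum_{j=1..k-1} phi_{k-1,j} rho(j)],
  phi_{k,j} = phi_{k-1,j} - phi_{kk} phi_{k-1,k-j},  j = 1..k-1.
Step k = 1:
  phi_11 = rho(1) = -0.6701.
Step k = 2:
  phi_22 = [rho(2) - phi_11 rho(1)] / [1 - phi_11 rho(1)] = [0.4706 - (-0.6701)(-0.6701)] / [1 - (-0.6701)(-0.6701)]
         = 0.02156599 / 0.55096599 = 0.0391.
Therefore phi_{22} = 0.0391.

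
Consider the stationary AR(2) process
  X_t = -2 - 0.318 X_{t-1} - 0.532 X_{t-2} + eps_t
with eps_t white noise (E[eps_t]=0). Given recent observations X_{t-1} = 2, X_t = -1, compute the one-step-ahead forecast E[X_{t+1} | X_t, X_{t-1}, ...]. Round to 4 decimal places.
E[X_{t+1} \mid \mathcal F_t] = -2.7460

For an AR(p) model X_t = c + sum_i phi_i X_{t-i} + eps_t, the
one-step-ahead conditional mean is
  E[X_{t+1} | X_t, ...] = c + sum_i phi_i X_{t+1-i}.
Substitute known values:
  E[X_{t+1} | ...] = -2 + (-0.318) * (-1) + (-0.532) * (2)
                   = -2.7460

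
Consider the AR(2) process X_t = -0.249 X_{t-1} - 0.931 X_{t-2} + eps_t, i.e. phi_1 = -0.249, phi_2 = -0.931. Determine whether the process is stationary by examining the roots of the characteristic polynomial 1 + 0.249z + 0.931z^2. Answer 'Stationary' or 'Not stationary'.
\text{Stationary}

The AR(p) characteristic polynomial is P(z) = 1 + 0.249z + 0.931z^2.
Stationarity requires all roots to lie outside the unit circle, i.e. |z| > 1 for every root.
Set 1 + (0.249) z + (0.931) z^2 = 0, i.e. a z^2 + b z + c = 0 with a = 0.931, b = 0.249, c = 1.
Discriminant D = b^2 - 4ac = (0.249)^2 - 4*(0.931)*1 = 0.062001 - (3.724) = -3.661999.
D < 0, so the roots are the complex-conjugate pair z = (-b +/- i sqrt(-D)) / (2a) = -0.1337 +/- 1.0277i.
For a conjugate pair |z|^2 = z * conj(z) = (product of roots) = c/a = 1/(0.931) = 1.074114, so |z| = sqrt(1.074114) = 1.0364 for both roots.
Moduli of all roots: 1.0364, 1.0364.
All moduli strictly greater than 1? Yes.
Verdict: Stationary.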